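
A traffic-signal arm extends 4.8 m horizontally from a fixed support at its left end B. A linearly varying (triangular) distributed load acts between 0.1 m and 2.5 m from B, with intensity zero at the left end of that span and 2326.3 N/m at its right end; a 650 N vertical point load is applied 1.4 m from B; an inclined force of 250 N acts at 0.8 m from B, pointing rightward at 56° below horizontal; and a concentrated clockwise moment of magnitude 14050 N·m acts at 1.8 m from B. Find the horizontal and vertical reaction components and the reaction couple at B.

B_x = -139.8 N, B_y = 3649 N, M_B = 19870 N·m

Resultant of the triangular load: ½ × 2326.3 × 2.4 = 2791.56 N, acting at 1.7 m from B (one-third of the span from the peak).
ΣF_x = 0: B_x + 250·cos56° = 0 → B_x = -139.8 N.
ΣF_y = 0: B_y − ½·2326.3·2.4 − 650 − 250·sin56° = 0 → B_y = 3649 N.
ΣM about B: M_B − (½·2326.3·2.4)·1.7 − 650·1.4 − 250·sin56°·0.8 − 14050 = 0 → M_B = 19870 N·m.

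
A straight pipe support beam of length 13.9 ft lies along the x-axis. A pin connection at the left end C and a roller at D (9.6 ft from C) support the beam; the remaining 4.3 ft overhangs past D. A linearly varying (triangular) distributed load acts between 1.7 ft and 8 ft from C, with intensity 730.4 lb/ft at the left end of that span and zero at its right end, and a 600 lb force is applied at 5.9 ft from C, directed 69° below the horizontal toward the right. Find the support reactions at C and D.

Resultant of the triangular load: ½ × 730.4 × 6.3 = 2300.76 lb, acting at 3.8 ft from C (one-third of the span from the peak).
Moments about C: D_y·9.6 − (½·730.4·6.3)·3.8 − 600·sin69°·5.9 = 0 → D_y = 12047.8/9.6 = 1254.98 ≈ 1255 lb.
ΣF_y = 0: C_y + 1254.98 − ½·730.4·6.3 − 600·sin69° = 0 → C_y = 1606 lb.
ΣF_x = 0: C_x + 600·cos69° = 0 → C_x = -215.0 lb.

C_x = -215.0 lb, C_y = 1606 lb, D_y = 1255 lb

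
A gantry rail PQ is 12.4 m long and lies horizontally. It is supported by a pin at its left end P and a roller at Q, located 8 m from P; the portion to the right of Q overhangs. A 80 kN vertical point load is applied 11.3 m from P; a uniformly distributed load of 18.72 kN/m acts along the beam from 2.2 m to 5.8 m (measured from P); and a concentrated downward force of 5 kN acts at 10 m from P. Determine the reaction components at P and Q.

Resultant of the distributed load: 18.72 × 3.6 = 67.392 kN at 4 m from P.
Taking moments about P: Q_y·8 − 80·11.3 − (18.72·3.6)·4 − 5·10 = 0 → Q_y = 1223.568/8 = 152.946 ≈ 152.9 kN.
ΣF_y = 0: P_y + 152.946 − 80 − 18.72·3.6 − 5 = 0 → P_y = -0.5540 kN.
ΣF_x = 0: no horizontal applied forces, so P_x = 0.

P_x = 0, P_y = -0.5540 kN, Q_y = 152.9 kN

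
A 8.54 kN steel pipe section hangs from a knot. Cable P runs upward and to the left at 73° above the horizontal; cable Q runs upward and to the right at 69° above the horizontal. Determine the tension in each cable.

ΣF_x = 0: −T_P·cos73° + T_Q·cos69° = 0 → T_Q = 0.815842·T_P.
ΣF_y = 0: T_P·sin73° + T_Q·sin69° = 8.54.
Substitute: T_P·(0.956305 + 0.815842·0.93358) = 8.54 → T_P = 4.97102 ≈ 4.971 kN.
Then T_Q = 0.815842 × 4.97102 = 4.056 kN.

T_P = 4.971 kN, T_Q = 4.056 kN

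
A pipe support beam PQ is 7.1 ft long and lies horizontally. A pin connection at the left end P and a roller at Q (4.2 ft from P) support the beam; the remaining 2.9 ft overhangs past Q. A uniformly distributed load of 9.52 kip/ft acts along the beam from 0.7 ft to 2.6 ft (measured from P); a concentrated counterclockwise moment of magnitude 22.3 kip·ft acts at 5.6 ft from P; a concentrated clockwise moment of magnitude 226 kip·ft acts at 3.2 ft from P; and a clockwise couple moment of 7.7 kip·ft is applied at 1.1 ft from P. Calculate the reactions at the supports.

Resultant of the distributed load: 9.52 × 1.9 = 18.088 kip at 1.65 ft from P.
Moments about P: Q_y·4.2 − (9.52·1.9)·1.65 + 22.3 − 226 − 7.7 = 0 → Q_y = 241.2452/4.2 = 57.4393 ≈ 57.44 kip.
ΣF_y = 0: P_y + 57.4393 − 9.52·1.9 = 0 → P_y = -39.35 kip.
ΣF_x = 0: no horizontal applied forces, so P_x = 0.

P_x = 0, P_y = -39.35 kip, Q_y = 57.44 kip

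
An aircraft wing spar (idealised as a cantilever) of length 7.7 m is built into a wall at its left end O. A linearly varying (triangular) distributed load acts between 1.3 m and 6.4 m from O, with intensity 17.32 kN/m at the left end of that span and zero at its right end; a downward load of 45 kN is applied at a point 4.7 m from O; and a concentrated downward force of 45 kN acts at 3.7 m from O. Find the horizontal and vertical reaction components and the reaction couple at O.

Resultant of the triangular load: ½ × 17.32 × 5.1 = 44.166 kN, acting at 3 m from O (one-third of the span from the peak).
ΣF_x = 0: O_x = 0.
ΣF_y = 0: O_y − ½·17.32·5.1 − 45 − 45 = 0 → O_y = 134.2 kN.
ΣM about O: M_O − (½·17.32·5.1)·3 − 45·4.7 − 45·3.7 = 0 → M_O = 510.5 kN·m.

O_x = 0, O_y = 134.2 kN, M_O = 510.5 kN·m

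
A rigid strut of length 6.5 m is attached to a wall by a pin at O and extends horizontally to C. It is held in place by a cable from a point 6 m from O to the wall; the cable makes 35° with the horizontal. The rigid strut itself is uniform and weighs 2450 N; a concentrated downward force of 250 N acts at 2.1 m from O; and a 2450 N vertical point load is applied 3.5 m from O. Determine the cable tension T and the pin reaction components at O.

ΣM about O: T·sin35°·6 − 2450·3.25 − 250·2.1 − 2450·3.5 = 0 → T = 17062.5/(6·0.573576) = 4957.93 ≈ 4958 N.
ΣF_x = 0: O_x − T·cos35° = 0 → O_x = 4957.93 × 0.819152 = 4061 N.
ΣF_y = 0: O_y + T·sin35° − 2450 − 250 − 2450 = 0 → O_y = 5150 − 4957.93 × 0.573576 = 2306 N.

T = 4958 N, O_x = 4061 N, O_y = 2306 N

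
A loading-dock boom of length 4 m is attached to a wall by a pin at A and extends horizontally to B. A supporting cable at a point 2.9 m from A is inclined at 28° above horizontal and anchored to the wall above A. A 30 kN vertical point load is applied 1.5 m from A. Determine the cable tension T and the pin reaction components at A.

T = 33.05 kN, A_x = 29.18 kN, A_y = 14.48 kN

ΣM about A: T·sin28°·2.9 − 30·1.5 = 0 → T = 45/(2.9·0.469472) = 33.0525 ≈ 33.05 kN.
ΣF_x = 0: A_x − T·cos28° = 0 → A_x = 33.0525 × 0.882948 = 29.18 kN.
ΣF_y = 0: A_y + T·sin28° − 30 = 0 → A_y = 30 − 33.0525 × 0.469472 = 14.48 kN.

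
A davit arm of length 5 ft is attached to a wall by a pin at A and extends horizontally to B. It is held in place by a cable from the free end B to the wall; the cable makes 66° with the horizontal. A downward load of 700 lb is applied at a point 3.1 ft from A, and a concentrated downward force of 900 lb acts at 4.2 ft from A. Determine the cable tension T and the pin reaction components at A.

ΣM about A: T·sin66°·5 − 700·3.1 − 900·4.2 = 0 → T = 5950/(5·0.913545) = 1302.62 ≈ 1303 lb.
ΣF_x = 0: A_x − T·cos66° = 0 → A_x = 1302.62 × 0.406737 = 529.8 lb.
ΣF_y = 0: A_y + T·sin66° − 700 − 900 = 0 → A_y = 1600 − 1302.62 × 0.913545 = 410.0 lb.

T = 1303 lb, A_x = 529.8 lb, A_y = 410.0 lb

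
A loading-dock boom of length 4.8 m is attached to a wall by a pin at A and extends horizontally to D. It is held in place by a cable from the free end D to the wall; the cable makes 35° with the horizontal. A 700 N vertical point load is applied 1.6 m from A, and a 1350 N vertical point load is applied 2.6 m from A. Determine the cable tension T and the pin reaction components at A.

ΣM about A: T·sin35°·4.8 − 700·1.6 − 1350·2.6 = 0 → T = 4630/(4.8·0.573576) = 1681.7 ≈ 1682 N.
ΣF_x = 0: A_x − T·cos35° = 0 → A_x = 1681.7 × 0.819152 = 1378 N.
ΣF_y = 0: A_y + T·sin35° − 700 − 1350 = 0 → A_y = 2050 − 1681.7 × 0.573576 = 1085 N.

T = 1682 N, A_x = 1378 N, A_y = 1085 N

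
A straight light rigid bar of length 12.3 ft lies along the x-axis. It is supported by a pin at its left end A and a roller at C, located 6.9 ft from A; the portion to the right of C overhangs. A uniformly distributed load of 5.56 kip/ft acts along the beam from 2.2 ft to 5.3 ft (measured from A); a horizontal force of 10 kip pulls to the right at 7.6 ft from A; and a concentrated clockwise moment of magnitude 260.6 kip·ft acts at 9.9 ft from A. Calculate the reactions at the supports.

A_x = -10.00 kip, A_y = -29.90 kip, C_y = 47.14 kip

Resultant of the distributed load: 5.56 × 3.1 = 17.236 kip at 3.75 ft from A.
Taking moments about A: C_y·6.9 − (5.56·3.1)·3.75 − 260.6 = 0 → C_y = 325.235/6.9 = 47.1355 ≈ 47.14 kip.
ΣF_y = 0: A_y + 47.1355 − 5.56·3.1 = 0 → A_y = -29.90 kip.
ΣF_x = 0: A_x + 10 = 0 → A_x = -10.00 kip.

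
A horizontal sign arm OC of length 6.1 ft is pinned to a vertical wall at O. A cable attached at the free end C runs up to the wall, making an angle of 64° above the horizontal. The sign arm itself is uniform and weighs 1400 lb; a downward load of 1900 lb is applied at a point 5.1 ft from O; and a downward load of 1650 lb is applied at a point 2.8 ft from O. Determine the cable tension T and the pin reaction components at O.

ΣM about O: T·sin64°·6.1 − 1400·3.05 − 1900·5.1 − 1650·2.8 = 0 → T = 18580/(6.1·0.898794) = 3388.88 ≈ 3389 lb.
ΣF_x = 0: O_x − T·cos64° = 0 → O_x = 3388.88 × 0.438371 = 1486 lb.
ΣF_y = 0: O_y + T·sin64° − 1400 − 1900 − 1650 = 0 → O_y = 4950 − 3388.88 × 0.898794 = 1904 lb.

T = 3389 lb, O_x = 1486 lb, O_y = 1904 lb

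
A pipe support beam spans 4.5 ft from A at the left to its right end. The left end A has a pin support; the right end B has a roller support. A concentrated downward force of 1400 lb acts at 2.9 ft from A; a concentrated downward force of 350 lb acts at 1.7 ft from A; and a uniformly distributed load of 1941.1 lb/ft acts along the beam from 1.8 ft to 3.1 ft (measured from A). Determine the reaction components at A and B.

Resultant of the distributed load: 1941.1 × 1.3 = 2523.43 lb at 2.45 ft from A.
Moments about A: B_y·4.5 − 1400·2.9 − 350·1.7 − (1941.1·1.3)·2.45 = 0 → B_y = 10837.4035/4.5 = 2408.31 ≈ 2408 lb.
ΣF_y = 0: A_y + 2408.31 − 1400 − 350 − 1941.1·1.3 = 0 → A_y = 1865 lb.
ΣF_x = 0: no horizontal applied forces, so A_x = 0.

A_x = 0, A_y = 1865 lb, B_y = 2408 lb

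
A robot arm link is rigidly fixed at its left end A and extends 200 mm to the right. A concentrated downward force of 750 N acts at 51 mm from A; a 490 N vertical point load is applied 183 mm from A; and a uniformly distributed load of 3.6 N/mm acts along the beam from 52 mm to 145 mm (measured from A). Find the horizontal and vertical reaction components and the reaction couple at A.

Resultant of the distributed load: 3.6 × 93 = 334.8 N at 98.5 mm from A.
ΣF_x = 0: A_x = 0.
ΣF_y = 0: A_y − 750 − 490 − 3.6·93 = 0 → A_y = 1575 N.
ΣM about A: M_A − 750·51 − 490·183 − (3.6·93)·98.5 = 0 → M_A = 160900 N·mm.

A_x = 0, A_y = 1575 N, M_A = 160900 N·mm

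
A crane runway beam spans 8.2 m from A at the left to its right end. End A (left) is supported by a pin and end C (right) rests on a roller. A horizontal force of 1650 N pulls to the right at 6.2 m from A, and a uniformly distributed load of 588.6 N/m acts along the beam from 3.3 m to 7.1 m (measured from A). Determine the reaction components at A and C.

A_x = -1650 N, A_y = 818.3 N, C_y = 1418 N

Resultant of the distributed load: 588.6 × 3.8 = 2236.68 N at 5.2 m from A.
ΣM about A: C_y·8.2 − (588.6·3.8)·5.2 = 0 → C_y = 11630.736/8.2 = 1418.38 ≈ 1418 N.
ΣF_y = 0: A_y + 1418.38 − 588.6·3.8 = 0 → A_y = 818.3 N.
ΣF_x = 0: A_x + 1650 = 0 → A_x = -1650 N.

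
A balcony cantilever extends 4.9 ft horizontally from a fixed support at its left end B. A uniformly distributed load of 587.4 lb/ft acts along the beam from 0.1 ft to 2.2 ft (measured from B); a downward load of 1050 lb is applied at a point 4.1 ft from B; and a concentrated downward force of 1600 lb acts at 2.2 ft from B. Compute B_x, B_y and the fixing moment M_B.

Resultant of the distributed load: 587.4 × 2.1 = 1233.54 lb at 1.15 ft from B.
ΣF_x = 0: B_x = 0.
ΣF_y = 0: B_y − 587.4·2.1 − 1050 − 1600 = 0 → B_y = 3884 lb.
ΣM about B: M_B − (587.4·2.1)·1.15 − 1050·4.1 − 1600·2.2 = 0 → M_B = 9244 lb·ft.

B_x = 0, B_y = 3884 lb, M_B = 9244 lb·ft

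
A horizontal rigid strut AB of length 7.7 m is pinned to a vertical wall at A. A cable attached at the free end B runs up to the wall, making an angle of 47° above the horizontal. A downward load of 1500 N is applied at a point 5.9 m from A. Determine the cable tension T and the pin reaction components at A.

ΣM about A: T·sin47°·7.7 − 1500·5.9 = 0 → T = 8850/(7.7·0.731354) = 1571.54 ≈ 1572 N.
ΣF_x = 0: A_x − T·cos47° = 0 → A_x = 1571.54 × 0.681998 = 1072 N.
ΣF_y = 0: A_y + T·sin47° − 1500 = 0 → A_y = 1500 − 1571.54 × 0.731354 = 350.6 N.

T = 1572 N, A_x = 1072 N, A_y = 350.6 N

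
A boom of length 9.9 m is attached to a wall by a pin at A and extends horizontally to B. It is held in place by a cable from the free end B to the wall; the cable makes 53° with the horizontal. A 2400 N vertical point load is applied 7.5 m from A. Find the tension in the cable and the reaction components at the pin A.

ΣM about A: T·sin53°·9.9 − 2400·7.5 = 0 → T = 18000/(9.9·0.798636) = 2276.61 ≈ 2277 N.
ΣF_x = 0: A_x − T·cos53° = 0 → A_x = 2276.61 × 0.601815 = 1370 N.
ΣF_y = 0: A_y + T·sin53° − 2400 = 0 → A_y = 2400 − 2276.61 × 0.798636 = 581.8 N.

T = 2277 N, A_x = 1370 N, A_y = 581.8 N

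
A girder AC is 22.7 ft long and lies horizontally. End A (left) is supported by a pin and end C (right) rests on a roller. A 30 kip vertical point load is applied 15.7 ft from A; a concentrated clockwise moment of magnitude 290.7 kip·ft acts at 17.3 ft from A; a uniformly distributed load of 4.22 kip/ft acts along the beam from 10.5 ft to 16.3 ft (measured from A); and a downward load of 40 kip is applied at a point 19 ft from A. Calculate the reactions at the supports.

Resultant of the distributed load: 4.22 × 5.8 = 24.476 kip at 13.4 ft from A.
Moments about A: C_y·22.7 − 30·15.7 − 290.7 − (4.22·5.8)·13.4 − 40·19 = 0 → C_y = 1849.6784/22.7 = 81.4836 ≈ 81.48 kip.
ΣF_y = 0: A_y + 81.4836 − 30 − 4.22·5.8 − 40 = 0 → A_y = 12.99 kip.
ΣF_x = 0: no horizontal applied forces, so A_x = 0.

A_x = 0, A_y = 12.99 kip, C_y = 81.48 kip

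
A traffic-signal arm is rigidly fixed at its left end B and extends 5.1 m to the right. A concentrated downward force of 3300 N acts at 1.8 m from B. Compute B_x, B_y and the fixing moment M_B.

B_x = 0, B_y = 3300 N, M_B = 5940 N·m

ΣF_x = 0: B_x = 0.
ΣF_y = 0: B_y − 3300 = 0 → B_y = 3300 N.
ΣM about B: M_B − 3300·1.8 = 0 → M_B = 5940 N·m.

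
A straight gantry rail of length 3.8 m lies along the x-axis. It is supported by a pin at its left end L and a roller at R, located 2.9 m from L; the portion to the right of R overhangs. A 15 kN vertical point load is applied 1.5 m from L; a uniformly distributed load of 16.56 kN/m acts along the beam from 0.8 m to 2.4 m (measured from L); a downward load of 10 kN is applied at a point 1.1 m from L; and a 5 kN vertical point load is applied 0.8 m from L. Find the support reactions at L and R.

L_x = 0, L_y = 28.95 kN, R_y = 27.55 kN

Resultant of the distributed load: 16.56 × 1.6 = 26.496 kN at 1.6 m from L.
Taking moments about L: R_y·2.9 − 15·1.5 − (16.56·1.6)·1.6 − 10·1.1 − 5·0.8 = 0 → R_y = 79.8936/2.9 = 27.5495 ≈ 27.55 kN.
ΣF_y = 0: L_y + 27.5495 − 15 − 16.56·1.6 − 10 − 5 = 0 → L_y = 28.95 kN.
ΣF_x = 0: no horizontal applied forces, so L_x = 0.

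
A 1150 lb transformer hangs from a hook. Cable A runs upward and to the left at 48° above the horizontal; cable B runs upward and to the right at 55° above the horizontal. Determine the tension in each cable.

ΣF_x = 0: −T_A·cos48° + T_B·cos55° = 0 → T_B = 1.16659·T_A.
ΣF_y = 0: T_A·sin48° + T_B·sin55° = 1150.
Substitute: T_A·(0.743145 + 1.16659·0.819152) = 1150 → T_A = 676.965 ≈ 677.0 lb.
Then T_B = 1.16659 × 676.965 = 789.7 lb.

T_A = 677.0 lb, T_B = 789.7 lb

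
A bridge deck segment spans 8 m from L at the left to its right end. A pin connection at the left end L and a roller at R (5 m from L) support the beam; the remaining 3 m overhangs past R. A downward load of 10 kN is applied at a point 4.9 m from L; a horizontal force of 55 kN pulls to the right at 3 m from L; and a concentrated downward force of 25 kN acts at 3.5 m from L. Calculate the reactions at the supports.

Taking moments about L: R_y·5 − 10·4.9 − 25·3.5 = 0 → R_y = 136.5/5 = 27.30 kN.
ΣF_y = 0: L_y + 27.3 − 10 − 25 = 0 → L_y = 7.700 kN.
ΣF_x = 0: L_x + 55 = 0 → L_x = -55.00 kN.

L_x = -55.00 kN, L_y = 7.700 kN, R_y = 27.30 kN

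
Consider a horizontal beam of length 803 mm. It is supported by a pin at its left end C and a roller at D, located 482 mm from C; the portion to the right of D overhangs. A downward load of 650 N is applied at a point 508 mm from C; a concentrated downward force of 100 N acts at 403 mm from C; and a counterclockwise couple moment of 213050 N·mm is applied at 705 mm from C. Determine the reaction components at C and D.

C_x = 0, C_y = 423.3 N, D_y = 326.7 N

ΣM about C: D_y·482 − 650·508 − 100·403 + 213050 = 0 → D_y = 157450/482 = 326.66 ≈ 326.7 N.
ΣF_y = 0: C_y + 326.66 − 650 − 100 = 0 → C_y = 423.3 N.
ΣF_x = 0: no horizontal applied forces, so C_x = 0.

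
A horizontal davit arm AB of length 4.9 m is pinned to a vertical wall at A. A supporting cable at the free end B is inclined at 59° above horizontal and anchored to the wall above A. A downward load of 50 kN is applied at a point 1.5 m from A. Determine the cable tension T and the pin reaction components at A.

T = 17.86 kN, A_x = 9.197 kN, A_y = 34.69 kN

ΣM about A: T·sin59°·4.9 − 50·1.5 = 0 → T = 75/(4.9·0.857167) = 17.8566 ≈ 17.86 kN.
ΣF_x = 0: A_x − T·cos59° = 0 → A_x = 17.8566 × 0.515038 = 9.197 kN.
ΣF_y = 0: A_y + T·sin59° − 50 = 0 → A_y = 50 − 17.8566 × 0.857167 = 34.69 kN.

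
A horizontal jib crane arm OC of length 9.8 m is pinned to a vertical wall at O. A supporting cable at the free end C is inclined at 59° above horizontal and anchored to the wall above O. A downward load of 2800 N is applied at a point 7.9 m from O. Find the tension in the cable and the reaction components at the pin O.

ΣM about O: T·sin59°·9.8 − 2800·7.9 = 0 → T = 22120/(9.8·0.857167) = 2633.26 ≈ 2633 N.
ΣF_x = 0: O_x − T·cos59° = 0 → O_x = 2633.26 × 0.515038 = 1356 N.
ΣF_y = 0: O_y + T·sin59° − 2800 = 0 → O_y = 2800 − 2633.26 × 0.857167 = 542.9 N.

T = 2633 N, O_x = 1356 N, O_y = 542.9 N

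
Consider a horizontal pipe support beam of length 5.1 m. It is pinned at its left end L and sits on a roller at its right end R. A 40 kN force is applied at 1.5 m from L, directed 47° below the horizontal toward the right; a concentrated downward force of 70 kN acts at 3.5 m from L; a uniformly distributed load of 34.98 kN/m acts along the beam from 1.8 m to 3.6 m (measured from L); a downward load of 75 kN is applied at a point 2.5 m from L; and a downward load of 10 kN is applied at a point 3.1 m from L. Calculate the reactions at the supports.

L_x = -27.28 kN, L_y = 114.4 kN, R_y = 132.8 kN

Resultant of the distributed load: 34.98 × 1.8 = 62.964 kN at 2.7 m from L.
Moments about L: R_y·5.1 − 40·sin47°·1.5 − 70·3.5 − (34.98·1.8)·2.7 − 75·2.5 − 10·3.1 = 0 → R_y = 677.384/5.1 = 132.82 ≈ 132.8 kN.
ΣF_y = 0: L_y + 132.82 − 40·sin47° − 70 − 34.98·1.8 − 75 − 10 = 0 → L_y = 114.4 kN.
ΣF_x = 0: L_x + 40·cos47° = 0 → L_x = -27.28 kN.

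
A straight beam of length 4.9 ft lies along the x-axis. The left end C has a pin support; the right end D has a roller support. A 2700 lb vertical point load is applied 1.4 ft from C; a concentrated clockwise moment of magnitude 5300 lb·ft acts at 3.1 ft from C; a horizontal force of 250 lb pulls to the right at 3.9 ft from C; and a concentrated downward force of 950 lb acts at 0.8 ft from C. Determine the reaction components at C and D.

C_x = -250.0 lb, C_y = 1642 lb, D_y = 2008 lb

Moments about C: D_y·4.9 − 2700·1.4 − 5300 − 950·0.8 = 0 → D_y = 9840/4.9 = 2008.16 ≈ 2008 lb.
ΣF_y = 0: C_y + 2008.16 − 2700 − 950 = 0 → C_y = 1642 lb.
ΣF_x = 0: C_x + 250 = 0 → C_x = -250.0 lb.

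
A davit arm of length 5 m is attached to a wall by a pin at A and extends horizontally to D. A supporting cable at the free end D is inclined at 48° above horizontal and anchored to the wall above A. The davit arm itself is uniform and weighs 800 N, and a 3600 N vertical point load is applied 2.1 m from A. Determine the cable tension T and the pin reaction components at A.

ΣM about A: T·sin48°·5 − 800·2.5 − 3600·2.1 = 0 → T = 9560/(5·0.743145) = 2572.85 ≈ 2573 N.
ΣF_x = 0: A_x − T·cos48° = 0 → A_x = 2572.85 × 0.669131 = 1722 N.
ΣF_y = 0: A_y + T·sin48° − 800 − 3600 = 0 → A_y = 4400 − 2572.85 × 0.743145 = 2488 N.

T = 2573 N, A_x = 1722 N, A_y = 2488 N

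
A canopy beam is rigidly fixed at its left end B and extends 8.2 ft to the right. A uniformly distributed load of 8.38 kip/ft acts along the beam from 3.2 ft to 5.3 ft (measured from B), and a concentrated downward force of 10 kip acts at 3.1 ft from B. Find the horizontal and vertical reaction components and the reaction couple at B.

B_x = 0, B_y = 27.60 kip, M_B = 105.8 kip·ft

Resultant of the distributed load: 8.38 × 2.1 = 17.598 kip at 4.25 ft from B.
ΣF_x = 0: B_x = 0.
ΣF_y = 0: B_y − 8.38·2.1 − 10 = 0 → B_y = 27.60 kip.
ΣM about B: M_B − (8.38·2.1)·4.25 − 10·3.1 = 0 → M_B = 105.8 kip·ft.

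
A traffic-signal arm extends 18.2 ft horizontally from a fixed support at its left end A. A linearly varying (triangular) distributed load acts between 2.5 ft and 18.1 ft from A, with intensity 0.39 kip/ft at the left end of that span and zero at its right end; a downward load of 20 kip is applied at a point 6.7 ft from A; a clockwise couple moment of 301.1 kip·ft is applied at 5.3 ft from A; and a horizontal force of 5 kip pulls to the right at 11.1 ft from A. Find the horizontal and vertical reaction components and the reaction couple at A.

Resultant of the triangular load: ½ × 0.39 × 15.6 = 3.042 kip, acting at 7.7 ft from A (one-third of the span from the peak).
ΣF_x = 0: A_x + 5 = 0 → A_x = -5.000 kip.
ΣF_y = 0: A_y − ½·0.39·15.6 − 20 = 0 → A_y = 23.04 kip.
ΣM about A: M_A − (½·0.39·15.6)·7.7 − 20·6.7 − 301.1 = 0 → M_A = 458.5 kip·ft.

A_x = -5.000 kip, A_y = 23.04 kip, M_A = 458.5 kip·ft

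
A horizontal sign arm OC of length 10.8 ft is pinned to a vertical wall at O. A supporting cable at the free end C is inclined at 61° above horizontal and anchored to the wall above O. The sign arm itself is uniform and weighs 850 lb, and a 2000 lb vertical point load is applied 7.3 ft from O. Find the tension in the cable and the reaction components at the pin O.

ΣM about O: T·sin61°·10.8 − 850·5.4 − 2000·7.3 = 0 → T = 19190/(10.8·0.87462) = 2031.57 ≈ 2032 lb.
ΣF_x = 0: O_x − T·cos61° = 0 → O_x = 2031.57 × 0.48481 = 984.9 lb.
ΣF_y = 0: O_y + T·sin61° − 850 − 2000 = 0 → O_y = 2850 − 2031.57 × 0.87462 = 1073 lb.

T = 2032 lb, O_x = 984.9 lb, O_y = 1073 lb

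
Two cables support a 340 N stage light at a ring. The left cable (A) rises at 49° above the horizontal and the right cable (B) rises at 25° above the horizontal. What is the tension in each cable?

T_A = 320.6 N, T_B = 232.0 N

ΣF_x = 0: −T_A·cos49° + T_B·cos25° = 0 → T_B = 0.723881·T_A.
ΣF_y = 0: T_A·sin49° + T_B·sin25° = 340.
Substitute: T_A·(0.75471 + 0.723881·0.422618) = 340 → T_A = 320.563 ≈ 320.6 N.
Then T_B = 0.723881 × 320.563 = 232.0 N.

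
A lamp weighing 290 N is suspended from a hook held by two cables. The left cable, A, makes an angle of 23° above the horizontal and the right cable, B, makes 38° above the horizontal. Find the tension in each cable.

T_A = 261.3 N, T_B = 305.2 N

ΣF_x = 0: −T_A·cos23° + T_B·cos38° = 0 → T_B = 1.16814·T_A.
ΣF_y = 0: T_A·sin23° + T_B·sin38° = 290.
Substitute: T_A·(0.390731 + 1.16814·0.615661) = 290 → T_A = 261.283 ≈ 261.3 N.
Then T_B = 1.16814 × 261.283 = 305.2 N.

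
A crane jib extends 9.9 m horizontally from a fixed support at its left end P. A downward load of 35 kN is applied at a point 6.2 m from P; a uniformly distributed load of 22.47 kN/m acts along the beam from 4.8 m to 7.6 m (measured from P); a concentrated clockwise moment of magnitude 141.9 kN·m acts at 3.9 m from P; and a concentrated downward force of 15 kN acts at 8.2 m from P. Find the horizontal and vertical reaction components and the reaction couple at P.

P_x = 0, P_y = 112.9 kN, M_P = 872.0 kN·m

Resultant of the distributed load: 22.47 × 2.8 = 62.916 kN at 6.2 m from P.
ΣF_x = 0: P_x = 0.
ΣF_y = 0: P_y − 35 − 22.47·2.8 − 15 = 0 → P_y = 112.9 kN.
ΣM about P: M_P − 35·6.2 − (22.47·2.8)·6.2 − 141.9 − 15·8.2 = 0 → M_P = 872.0 kN·m.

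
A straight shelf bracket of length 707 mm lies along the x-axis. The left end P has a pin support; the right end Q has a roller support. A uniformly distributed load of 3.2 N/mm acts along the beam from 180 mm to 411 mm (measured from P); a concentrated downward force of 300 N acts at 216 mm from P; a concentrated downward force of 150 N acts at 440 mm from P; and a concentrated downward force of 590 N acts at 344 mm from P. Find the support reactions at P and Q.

Resultant of the distributed load: 3.2 × 231 = 739.2 N at 295.5 mm from P.
ΣM about P: Q_y·707 − (3.2·231)·295.5 − 300·216 − 150·440 − 590·344 = 0 → Q_y = 552193.6/707 = 781.038 ≈ 781.0 N.
ΣF_y = 0: P_y + 781.038 − 3.2·231 − 300 − 150 − 590 = 0 → P_y = 998.2 N.
ΣF_x = 0: no horizontal applied forces, so P_x = 0.

P_x = 0, P_y = 998.2 N, Q_y = 781.0 N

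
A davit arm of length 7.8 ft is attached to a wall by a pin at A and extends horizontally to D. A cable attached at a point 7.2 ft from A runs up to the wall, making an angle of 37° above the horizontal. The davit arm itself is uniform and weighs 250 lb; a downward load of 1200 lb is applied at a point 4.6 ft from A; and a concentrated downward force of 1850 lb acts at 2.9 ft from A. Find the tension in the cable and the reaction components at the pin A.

ΣM about A: T·sin37°·7.2 − 250·3.9 − 1200·4.6 − 1850·2.9 = 0 → T = 11860/(7.2·0.601815) = 2737.09 ≈ 2737 lb.
ΣF_x = 0: A_x − T·cos37° = 0 → A_x = 2737.09 × 0.798636 = 2186 lb.
ΣF_y = 0: A_y + T·sin37° − 250 − 1200 − 1850 = 0 → A_y = 3300 − 2737.09 × 0.601815 = 1653 lb.

T = 2737 lb, A_x = 2186 lb, A_y = 1653 lb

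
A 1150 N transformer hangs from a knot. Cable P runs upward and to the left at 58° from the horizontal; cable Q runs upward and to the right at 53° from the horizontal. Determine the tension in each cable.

ΣF_x = 0: −T_P·cos58° + T_Q·cos53° = 0 → T_Q = 0.880535·T_P.
ΣF_y = 0: T_P·sin58° + T_Q·sin53° = 1150.
Substitute: T_P·(0.848048 + 0.880535·0.798636) = 1150 → T_P = 741.326 ≈ 741.3 N.
Then T_Q = 0.880535 × 741.326 = 652.8 N.

T_P = 741.3 N, T_Q = 652.8 N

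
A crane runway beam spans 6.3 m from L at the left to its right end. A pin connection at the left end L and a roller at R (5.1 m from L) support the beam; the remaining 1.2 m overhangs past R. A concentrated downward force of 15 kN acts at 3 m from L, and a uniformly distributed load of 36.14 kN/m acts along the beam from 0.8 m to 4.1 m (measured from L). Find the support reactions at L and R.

L_x = 0, L_y = 68.15 kN, R_y = 66.12 kN

Resultant of the distributed load: 36.14 × 3.3 = 119.262 kN at 2.45 m from L.
Moments about L: R_y·5.1 − 15·3 − (36.14·3.3)·2.45 = 0 → R_y = 337.1919/5.1 = 66.1161 ≈ 66.12 kN.
ΣF_y = 0: L_y + 66.1161 − 15 − 36.14·3.3 = 0 → L_y = 68.15 kN.
ΣF_x = 0: no horizontal applied forces, so L_x = 0.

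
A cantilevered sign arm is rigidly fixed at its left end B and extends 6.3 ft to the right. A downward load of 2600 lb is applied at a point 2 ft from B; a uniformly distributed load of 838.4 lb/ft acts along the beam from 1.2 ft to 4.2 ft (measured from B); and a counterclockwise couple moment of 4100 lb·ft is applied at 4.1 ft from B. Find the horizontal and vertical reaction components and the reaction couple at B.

B_x = 0, B_y = 5115 lb, M_B = 7891 lb·ft

Resultant of the distributed load: 838.4 × 3 = 2515.2 lb at 2.7 ft from B.
ΣF_x = 0: B_x = 0.
ΣF_y = 0: B_y − 2600 − 838.4·3 = 0 → B_y = 5115 lb.
ΣM about B: M_B − 2600·2 − (838.4·3)·2.7 + 4100 = 0 → M_B = 7891 lb·ft.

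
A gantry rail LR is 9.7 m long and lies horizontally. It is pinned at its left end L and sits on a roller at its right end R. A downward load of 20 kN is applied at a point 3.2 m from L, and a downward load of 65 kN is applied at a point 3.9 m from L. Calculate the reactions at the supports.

L_x = 0, L_y = 52.27 kN, R_y = 32.73 kN

ΣM about L: R_y·9.7 − 20·3.2 − 65·3.9 = 0 → R_y = 317.5/9.7 = 32.732 ≈ 32.73 kN.
ΣF_y = 0: L_y + 32.732 − 20 − 65 = 0 → L_y = 52.27 kN.
ΣF_x = 0: no horizontal applied forces, so L_x = 0.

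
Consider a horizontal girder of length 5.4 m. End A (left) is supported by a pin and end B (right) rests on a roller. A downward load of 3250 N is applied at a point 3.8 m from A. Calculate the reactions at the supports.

A_x = 0, A_y = 963.0 N, B_y = 2287 N

ΣM about A: B_y·5.4 − 3250·3.8 = 0 → B_y = 12350/5.4 = 2287.04 ≈ 2287 N.
ΣF_y = 0: A_y + 2287.04 − 3250 = 0 → A_y = 963.0 N.
ΣF_x = 0: no horizontal applied forces, so A_x = 0.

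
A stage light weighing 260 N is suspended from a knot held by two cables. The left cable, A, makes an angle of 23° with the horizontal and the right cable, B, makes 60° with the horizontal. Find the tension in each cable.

T_A = 131.0 N, T_B = 241.1 N

ΣF_x = 0: −T_A·cos23° + T_B·cos60° = 0 → T_B = 1.84101·T_A.
ΣF_y = 0: T_A·sin23° + T_B·sin60° = 260.
Substitute: T_A·(0.390731 + 1.84101·0.866025) = 260 → T_A = 130.976 ≈ 131.0 N.
Then T_B = 1.84101 × 130.976 = 241.1 N.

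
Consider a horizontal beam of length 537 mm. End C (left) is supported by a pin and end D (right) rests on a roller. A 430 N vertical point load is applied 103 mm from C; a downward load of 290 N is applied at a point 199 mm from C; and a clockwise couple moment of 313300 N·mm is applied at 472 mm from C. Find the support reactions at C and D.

Moments about C: D_y·537 − 430·103 − 290·199 − 313300 = 0 → D_y = 415300/537 = 773.371 ≈ 773.4 N.
ΣF_y = 0: C_y + 773.371 − 430 − 290 = 0 → C_y = -53.37 N.
ΣF_x = 0: no horizontal applied forces, so C_x = 0.

C_x = 0, C_y = -53.37 N, D_y = 773.4 N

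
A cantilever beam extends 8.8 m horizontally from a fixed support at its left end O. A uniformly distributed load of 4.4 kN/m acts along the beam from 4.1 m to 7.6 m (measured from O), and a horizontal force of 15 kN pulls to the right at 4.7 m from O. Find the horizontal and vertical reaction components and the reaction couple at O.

Resultant of the distributed load: 4.4 × 3.5 = 15.4 kN at 5.85 m from O.
ΣF_x = 0: O_x + 15 = 0 → O_x = -15.00 kN.
ΣF_y = 0: O_y − 4.4·3.5 = 0 → O_y = 15.40 kN.
ΣM about O: M_O − (4.4·3.5)·5.85 = 0 → M_O = 90.09 kN·m.

O_x = -15.00 kN, O_y = 15.40 kN, M_O = 90.09 kN·m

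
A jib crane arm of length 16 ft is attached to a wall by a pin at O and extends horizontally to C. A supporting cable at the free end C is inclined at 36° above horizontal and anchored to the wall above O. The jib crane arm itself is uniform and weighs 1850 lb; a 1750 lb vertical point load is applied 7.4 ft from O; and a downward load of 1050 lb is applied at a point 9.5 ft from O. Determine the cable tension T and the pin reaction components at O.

ΣM about O: T·sin36°·16 − 1850·8 − 1750·7.4 − 1050·9.5 = 0 → T = 37725/(16·0.587785) = 4011.35 ≈ 4011 lb.
ΣF_x = 0: O_x − T·cos36° = 0 → O_x = 4011.35 × 0.809017 = 3245 lb.
ΣF_y = 0: O_y + T·sin36° − 1850 − 1750 − 1050 = 0 → O_y = 4650 − 4011.35 × 0.587785 = 2292 lb.

T = 4011 lb, O_x = 3245 lb, O_y = 2292 lb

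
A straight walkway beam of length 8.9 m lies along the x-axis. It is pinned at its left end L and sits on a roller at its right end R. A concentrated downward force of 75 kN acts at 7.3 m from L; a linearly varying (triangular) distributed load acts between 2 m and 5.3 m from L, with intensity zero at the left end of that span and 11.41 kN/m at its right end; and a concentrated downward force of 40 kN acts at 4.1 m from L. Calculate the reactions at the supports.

L_x = 0, L_y = 45.00 kN, R_y = 88.83 kN

Resultant of the triangular load: ½ × 11.41 × 3.3 = 18.8265 kN, acting at 4.2 m from L (one-third of the span from the peak).
ΣM about L: R_y·8.9 − 75·7.3 − (½·11.41·3.3)·4.2 − 40·4.1 = 0 → R_y = 790.5713/8.9 = 88.8282 ≈ 88.83 kN.
ΣF_y = 0: L_y + 88.8282 − 75 − ½·11.41·3.3 − 40 = 0 → L_y = 45.00 kN.
ΣF_x = 0: no horizontal applied forces, so L_x = 0.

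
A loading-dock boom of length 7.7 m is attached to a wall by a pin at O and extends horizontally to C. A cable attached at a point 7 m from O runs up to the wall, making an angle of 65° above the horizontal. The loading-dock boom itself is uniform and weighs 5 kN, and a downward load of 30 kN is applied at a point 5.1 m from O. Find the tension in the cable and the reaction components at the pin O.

T = 27.15 kN, O_x = 11.47 kN, O_y = 10.39 kN

ΣM about O: T·sin65°·7 − 5·3.85 − 30·5.1 = 0 → T = 172.25/(7·0.906308) = 27.151 ≈ 27.15 kN.
ΣF_x = 0: O_x − T·cos65° = 0 → O_x = 27.151 × 0.422618 = 11.47 kN.
ΣF_y = 0: O_y + T·sin65° − 5 − 30 = 0 → O_y = 35 − 27.151 × 0.906308 = 10.39 kN.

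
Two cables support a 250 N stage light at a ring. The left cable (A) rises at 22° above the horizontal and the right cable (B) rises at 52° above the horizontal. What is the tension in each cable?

T_A = 160.1 N, T_B = 241.1 N

ΣF_x = 0: −T_A·cos22° + T_B·cos52° = 0 → T_B = 1.506·T_A.
ΣF_y = 0: T_A·sin22° + T_B·sin52° = 250.
Substitute: T_A·(0.374607 + 1.506·0.788011) = 250 → T_A = 160.118 ≈ 160.1 N.
Then T_B = 1.506 × 160.118 = 241.1 N.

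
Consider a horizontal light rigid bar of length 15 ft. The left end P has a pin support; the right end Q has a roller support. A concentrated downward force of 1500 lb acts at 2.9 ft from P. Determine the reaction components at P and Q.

P_x = 0, P_y = 1210 lb, Q_y = 290.0 lb

ΣM about P: Q_y·15 − 1500·2.9 = 0 → Q_y = 4350/15 = 290.0 lb.
ΣF_y = 0: P_y + 290 − 1500 = 0 → P_y = 1210 lb.
ΣF_x = 0: no horizontal applied forces, so P_x = 0.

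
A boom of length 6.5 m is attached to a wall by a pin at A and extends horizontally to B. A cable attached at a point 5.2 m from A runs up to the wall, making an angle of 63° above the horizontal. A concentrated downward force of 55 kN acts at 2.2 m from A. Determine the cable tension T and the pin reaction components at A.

T = 26.12 kN, A_x = 11.86 kN, A_y = 31.73 kN

ΣM about A: T·sin63°·5.2 − 55·2.2 = 0 → T = 121/(5.2·0.891007) = 26.1157 ≈ 26.12 kN.
ΣF_x = 0: A_x − T·cos63° = 0 → A_x = 26.1157 × 0.45399 = 11.86 kN.
ΣF_y = 0: A_y + T·sin63° − 55 = 0 → A_y = 55 − 26.1157 × 0.891007 = 31.73 kN.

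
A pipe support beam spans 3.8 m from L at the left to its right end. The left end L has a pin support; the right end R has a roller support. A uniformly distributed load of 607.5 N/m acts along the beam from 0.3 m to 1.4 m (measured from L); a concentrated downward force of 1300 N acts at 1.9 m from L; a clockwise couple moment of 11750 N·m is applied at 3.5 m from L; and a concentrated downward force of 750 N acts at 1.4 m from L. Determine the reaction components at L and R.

L_x = 0, L_y = -1450 N, R_y = 4168 N

Resultant of the distributed load: 607.5 × 1.1 = 668.25 N at 0.85 m from L.
ΣM about L: R_y·3.8 − (607.5·1.1)·0.85 − 1300·1.9 − 11750 − 750·1.4 = 0 → R_y = 15838.0125/3.8 = 4167.9 ≈ 4168 N.
ΣF_y = 0: L_y + 4167.9 − 607.5·1.1 − 1300 − 750 = 0 → L_y = -1450 N.
ΣF_x = 0: no horizontal applied forces, so L_x = 0.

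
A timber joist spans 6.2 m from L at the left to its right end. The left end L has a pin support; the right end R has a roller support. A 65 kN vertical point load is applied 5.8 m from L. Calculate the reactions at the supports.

L_x = 0, L_y = 4.194 kN, R_y = 60.81 kN

ΣM about L: R_y·6.2 − 65·5.8 = 0 → R_y = 377/6.2 = 60.8065 ≈ 60.81 kN.
ΣF_y = 0: L_y + 60.8065 − 65 = 0 → L_y = 4.194 kN.
ΣF_x = 0: no horizontal applied forces, so L_x = 0.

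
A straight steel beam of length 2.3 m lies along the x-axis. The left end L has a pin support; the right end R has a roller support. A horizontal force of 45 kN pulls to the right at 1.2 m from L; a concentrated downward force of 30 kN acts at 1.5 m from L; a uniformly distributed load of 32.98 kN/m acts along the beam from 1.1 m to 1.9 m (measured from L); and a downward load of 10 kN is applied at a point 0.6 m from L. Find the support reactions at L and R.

L_x = -45.00 kN, L_y = 27.00 kN, R_y = 39.38 kN

Resultant of the distributed load: 32.98 × 0.8 = 26.384 kN at 1.5 m from L.
Taking moments about L: R_y·2.3 − 30·1.5 − (32.98·0.8)·1.5 − 10·0.6 = 0 → R_y = 90.576/2.3 = 39.3809 ≈ 39.38 kN.
ΣF_y = 0: L_y + 39.3809 − 30 − 32.98·0.8 − 10 = 0 → L_y = 27.00 kN.
ΣF_x = 0: L_x + 45 = 0 → L_x = -45.00 kN.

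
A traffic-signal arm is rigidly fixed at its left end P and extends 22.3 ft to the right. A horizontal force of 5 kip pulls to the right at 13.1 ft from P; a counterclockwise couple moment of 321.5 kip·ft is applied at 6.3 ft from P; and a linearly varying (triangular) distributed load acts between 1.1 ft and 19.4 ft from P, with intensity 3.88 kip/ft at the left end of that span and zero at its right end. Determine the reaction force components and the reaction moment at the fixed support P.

P_x = -5.000 kip, P_y = 35.50 kip, M_P = -65.89 kip·ft

Resultant of the triangular load: ½ × 3.88 × 18.3 = 35.502 kip, acting at 7.2 ft from P (one-third of the span from the peak).
ΣF_x = 0: P_x + 5 = 0 → P_x = -5.000 kip.
ΣF_y = 0: P_y − ½·3.88·18.3 = 0 → P_y = 35.50 kip.
ΣM about P: M_P + 321.5 − (½·3.88·18.3)·7.2 = 0 → M_P = -65.89 kip·ft.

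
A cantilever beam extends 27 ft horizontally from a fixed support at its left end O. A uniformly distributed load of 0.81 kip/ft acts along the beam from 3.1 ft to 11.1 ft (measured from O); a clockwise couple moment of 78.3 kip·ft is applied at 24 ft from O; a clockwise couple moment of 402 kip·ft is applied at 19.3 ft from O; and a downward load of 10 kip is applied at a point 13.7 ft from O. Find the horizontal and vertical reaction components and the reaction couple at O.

Resultant of the distributed load: 0.81 × 8 = 6.48 kip at 7.1 ft from O.
ΣF_x = 0: O_x = 0.
ΣF_y = 0: O_y − 0.81·8 − 10 = 0 → O_y = 16.48 kip.
ΣM about O: M_O − (0.81·8)·7.1 − 78.3 − 402 − 10·13.7 = 0 → M_O = 663.3 kip·ft.

O_x = 0, O_y = 16.48 kip, M_O = 663.3 kip·ft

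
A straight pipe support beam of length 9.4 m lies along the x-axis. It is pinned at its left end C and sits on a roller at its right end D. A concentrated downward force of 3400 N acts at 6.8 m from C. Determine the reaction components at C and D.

Moments about C: D_y·9.4 − 3400·6.8 = 0 → D_y = 23120/9.4 = 2459.57 ≈ 2460 N.
ΣF_y = 0: C_y + 2459.57 − 3400 = 0 → C_y = 940.4 N.
ΣF_x = 0: no horizontal applied forces, so C_x = 0.

C_x = 0, C_y = 940.4 N, D_y = 2460 N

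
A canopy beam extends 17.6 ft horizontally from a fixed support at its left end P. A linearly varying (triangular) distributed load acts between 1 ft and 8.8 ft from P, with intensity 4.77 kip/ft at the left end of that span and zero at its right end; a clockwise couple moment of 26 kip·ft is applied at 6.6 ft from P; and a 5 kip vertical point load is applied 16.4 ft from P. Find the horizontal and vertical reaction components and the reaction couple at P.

P_x = 0, P_y = 23.60 kip, M_P = 175.0 kip·ft

Resultant of the triangular load: ½ × 4.77 × 7.8 = 18.603 kip, acting at 3.6 ft from P (one-third of the span from the peak).
ΣF_x = 0: P_x = 0.
ΣF_y = 0: P_y − ½·4.77·7.8 − 5 = 0 → P_y = 23.60 kip.
ΣM about P: M_P − (½·4.77·7.8)·3.6 − 26 − 5·16.4 = 0 → M_P = 175.0 kip·ft.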